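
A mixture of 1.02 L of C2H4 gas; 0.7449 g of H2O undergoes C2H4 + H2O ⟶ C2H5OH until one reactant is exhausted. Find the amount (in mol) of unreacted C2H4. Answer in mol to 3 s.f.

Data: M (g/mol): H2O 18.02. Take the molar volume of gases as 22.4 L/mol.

n(C2H4) = 1.020 / 22.4 = 0.04554 mol
n(H2O) = 0.7449 / 18.02 = 0.04134 mol
n/ν for C2H4 = 0.04554/1 = 0.04554
n/ν for H2O = 0.04134/1 = 0.04134
Smallest n/ν is H2O → limiting reagent.
C2H4 consumed = (1/1) × 0.04134 = 0.04134 mol
C2H4 remaining = 0.04554 − 0.04134 = 0.004200 mol

0.00420 mol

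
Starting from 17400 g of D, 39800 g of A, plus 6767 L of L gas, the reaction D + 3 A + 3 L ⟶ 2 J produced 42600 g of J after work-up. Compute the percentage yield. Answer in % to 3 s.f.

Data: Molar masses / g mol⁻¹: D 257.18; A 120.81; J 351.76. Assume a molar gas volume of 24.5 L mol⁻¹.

n(D) = 17400 / 257.18 = 67.66 mol
n(A) = 39800 / 120.81 = 329.4 mol
n(L) = 6767 / 24.5 = 276.2 mol
n/ν for D = 67.66/1 = 67.66
n/ν for A = 329.4/3 = 109.8
n/ν for L = 276.2/3 = 92.07
Smallest n/ν is D → limiting reagent.
theoretical n(J) = (2/1) × 67.66 = 135.3 mol → 47590 g
% yield = 42600 / 47590 × 100 = 89.51 %

89.5 %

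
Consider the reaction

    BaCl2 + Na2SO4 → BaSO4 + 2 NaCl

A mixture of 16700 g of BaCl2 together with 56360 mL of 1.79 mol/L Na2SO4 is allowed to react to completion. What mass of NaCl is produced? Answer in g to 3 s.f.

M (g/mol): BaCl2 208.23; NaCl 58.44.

9370 g

n(BaCl2) = 16700 / 208.23 = 80.20 mol
n(Na2SO4) = 1.79 × 56360/1000 = 100.9 mol
n/ν for BaCl2 = 80.20/1 = 80.20
n/ν for Na2SO4 = 100.9/1 = 100.9
Smallest n/ν is BaCl2 → limiting reagent.
n(NaCl) = (2/1) × 80.20 = 160.4 mol
mass = 160.4 × 58.44 = 9374 g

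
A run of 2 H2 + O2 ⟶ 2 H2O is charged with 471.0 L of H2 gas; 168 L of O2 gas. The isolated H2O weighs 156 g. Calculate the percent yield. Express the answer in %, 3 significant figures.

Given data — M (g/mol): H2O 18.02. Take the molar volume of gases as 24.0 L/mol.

61.8 %

n(H2) = 471.0 / 24.0 = 19.63 mol
n(O2) = 168.0 / 24.0 = 7.000 mol
n/ν for H2 = 19.63/2 = 9.815
n/ν for O2 = 7.000/1 = 7.000
Smallest n/ν is O2 → limiting reagent.
theoretical n(H2O) = (2/1) × 7.000 = 14.00 mol → 252.3 g
% yield = 156 / 252.3 × 100 = 61.83 %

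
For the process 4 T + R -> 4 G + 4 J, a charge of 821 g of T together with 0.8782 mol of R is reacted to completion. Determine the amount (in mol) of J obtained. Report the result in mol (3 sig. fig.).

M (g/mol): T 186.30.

n(T) = 821.0 / 186.30 = 4.407 mol
n(R) = 0.8782 mol
n/ν for T = 4.407/4 = 1.102
n/ν for R = 0.8782/1 = 0.8782
Smallest n/ν is R → limiting reagent.
n(J) = (4/1) × 0.8782 = 3.513 mol

3.51 mol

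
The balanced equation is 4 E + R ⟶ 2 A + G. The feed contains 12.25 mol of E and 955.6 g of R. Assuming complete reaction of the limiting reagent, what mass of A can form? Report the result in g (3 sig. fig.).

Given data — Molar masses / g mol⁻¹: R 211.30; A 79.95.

490 g

n(E) = 12.25 mol
n(R) = 955.6 / 211.30 = 4.522 mol
n/ν → E: 3.063, R: 4.522; E is limiting.
n(A) = (2/4) × 12.25 = 6.125 mol
mass = 6.125 × 79.95 = 489.7 g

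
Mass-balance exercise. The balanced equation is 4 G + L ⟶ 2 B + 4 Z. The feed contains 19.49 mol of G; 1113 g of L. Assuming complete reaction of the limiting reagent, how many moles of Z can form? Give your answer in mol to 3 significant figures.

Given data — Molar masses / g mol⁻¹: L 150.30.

n(G) = 19.49 mol
n(L) = 1113 / 150.30 = 7.405 mol
n/ν for G = 19.49/4 = 4.873
n/ν for L = 7.405/1 = 7.405
Smallest n/ν is G → limiting reagent.
n(Z) = (4/4) × 19.49 = 19.49 mol

19.5 mol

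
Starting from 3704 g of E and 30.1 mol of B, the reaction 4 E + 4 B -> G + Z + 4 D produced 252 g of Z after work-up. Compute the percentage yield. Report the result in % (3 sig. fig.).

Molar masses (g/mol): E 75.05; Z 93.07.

n(E) = 3704 / 75.05 = 49.35 mol
n(B) = 30.10 mol
n/ν for E = 49.35/4 = 12.34
n/ν for B = 30.10/4 = 7.525
Smallest n/ν is B → limiting reagent.
theoretical n(Z) = (1/4) × 30.10 = 7.525 mol → 700.4 g
% yield = 252 / 700.4 × 100 = 35.98 %

36.0 %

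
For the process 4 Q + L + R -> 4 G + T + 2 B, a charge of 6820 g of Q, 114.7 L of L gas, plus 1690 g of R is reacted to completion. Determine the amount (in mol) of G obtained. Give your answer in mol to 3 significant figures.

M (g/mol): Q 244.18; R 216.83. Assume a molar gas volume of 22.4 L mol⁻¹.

20.5 mol

n(Q) = 6820 / 244.18 = 27.93 mol
n(L) = 114.7 / 22.4 = 5.121 mol
n(R) = 1690 / 216.83 = 7.794 mol
n/ν for Q = 27.93/4 = 6.983
n/ν for L = 5.121/1 = 5.121
n/ν for R = 7.794/1 = 7.794
Smallest n/ν is L → limiting reagent.
n(G) = (4/1) × 5.121 = 20.48 mol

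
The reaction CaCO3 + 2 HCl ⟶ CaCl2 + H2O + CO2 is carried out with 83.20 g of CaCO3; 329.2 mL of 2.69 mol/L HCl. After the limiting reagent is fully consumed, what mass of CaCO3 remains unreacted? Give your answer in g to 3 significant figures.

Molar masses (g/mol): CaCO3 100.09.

38.9 g

n(CaCO3) = 83.20 / 100.09 = 0.8313 mol
n(HCl) = 2.69 × 329.2/1000 = 0.8855 mol
n/ν → CaCO3: 0.8313, HCl: 0.4428; HCl is limiting.
CaCO3 consumed = (1/2) × 0.8855 = 0.4428 mol
CaCO3 remaining = 0.8313 − 0.4428 = 0.3885 mol
mass = 0.3885 × 100.09 = 38.88 g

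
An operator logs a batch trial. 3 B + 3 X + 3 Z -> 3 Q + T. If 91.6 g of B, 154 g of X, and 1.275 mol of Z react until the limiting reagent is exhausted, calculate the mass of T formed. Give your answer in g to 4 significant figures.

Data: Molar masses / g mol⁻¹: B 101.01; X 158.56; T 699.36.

211.4 g

n(B) = 91.60 / 101.01 = 0.9068 mol
n(X) = 154.0 / 158.56 = 0.9712 mol
n(Z) = 1.275 mol
n/ν for B = 0.9068/3 = 0.3023
n/ν for X = 0.9712/3 = 0.3237
n/ν for Z = 1.275/3 = 0.4250
Smallest n/ν is B → limiting reagent.
n(T) = (1/3) × 0.9068 = 0.3023 mol
mass = 0.3023 × 699.36 = 211.4 g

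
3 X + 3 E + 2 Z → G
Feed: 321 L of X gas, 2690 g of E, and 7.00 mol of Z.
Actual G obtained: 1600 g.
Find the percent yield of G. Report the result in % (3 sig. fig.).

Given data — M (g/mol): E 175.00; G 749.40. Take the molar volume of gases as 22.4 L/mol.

61.0 %

n(X) = 321.0 / 22.4 = 14.33 mol
n(E) = 2690 / 175.00 = 15.37 mol
n(Z) = 7.000 mol
n/ν for X = 14.33/3 = 4.777
n/ν for E = 15.37/3 = 5.123
n/ν for Z = 7.000/2 = 3.500
Smallest n/ν is Z → limiting reagent.
theoretical n(G) = (1/2) × 7.000 = 3.500 mol → 2623 g
% yield = 1600 / 2623 × 100 = 61.00 %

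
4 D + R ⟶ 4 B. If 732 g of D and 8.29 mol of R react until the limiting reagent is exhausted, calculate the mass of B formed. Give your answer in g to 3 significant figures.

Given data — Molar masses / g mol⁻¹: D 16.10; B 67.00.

n(D) = 732.0 / 16.10 = 45.47 mol
n(R) = 8.290 mol
n/ν for D = 45.47/4 = 11.37
n/ν for R = 8.290/1 = 8.290
Smallest n/ν is R → limiting reagent.
n(B) = (4/1) × 8.290 = 33.16 mol
mass = 33.16 × 67.00 = 2222 g

2220 g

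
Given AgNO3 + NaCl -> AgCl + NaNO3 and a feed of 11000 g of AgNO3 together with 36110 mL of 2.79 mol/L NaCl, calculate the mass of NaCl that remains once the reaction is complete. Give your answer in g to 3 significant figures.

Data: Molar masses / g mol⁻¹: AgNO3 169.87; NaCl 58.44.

2100 g

n(AgNO3) = 11000 / 169.87 = 64.76 mol
n(NaCl) = 2.79 × 36110/1000 = 100.7 mol
n/ν → AgNO3: 64.76, NaCl: 100.7; AgNO3 is limiting.
NaCl consumed = (1/1) × 64.76 = 64.76 mol
NaCl remaining = 100.7 − 64.76 = 35.94 mol
mass = 35.94 × 58.44 = 2100 g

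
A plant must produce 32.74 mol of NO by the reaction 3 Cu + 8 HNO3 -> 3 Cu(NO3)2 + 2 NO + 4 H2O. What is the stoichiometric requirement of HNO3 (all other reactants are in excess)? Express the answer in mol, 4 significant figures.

131.0 mol

n(NO) = 32.74 mol
n(HNO3) = (8/2) × 32.74 = 131.0 mol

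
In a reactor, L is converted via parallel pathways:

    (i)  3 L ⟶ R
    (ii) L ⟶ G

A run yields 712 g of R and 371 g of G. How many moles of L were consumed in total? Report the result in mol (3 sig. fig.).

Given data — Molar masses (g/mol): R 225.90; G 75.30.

14.4 mol

n(R) = 712 / 225.90 = 3.152 mol
n(G) = 371 / 75.30 = 4.927 mol
n(L) via (i) = (3/1)×3.152 = 9.456 mol
n(L) via (ii) = (1/1)×4.927 = 4.927 mol
total n(L) = 9.456 + 4.927 = 14.38 mol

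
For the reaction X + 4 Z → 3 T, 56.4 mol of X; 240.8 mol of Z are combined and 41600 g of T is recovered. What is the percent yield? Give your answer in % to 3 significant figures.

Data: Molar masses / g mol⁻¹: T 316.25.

77.7 %

n(X) = 56.40 mol
n(Z) = 240.8 mol
n/ν → X: 56.40, Z: 60.20; X is limiting.
theoretical n(T) = (3/1) × 56.40 = 169.2 mol → 53510 g
% yield = 41600 / 53510 × 100 = 77.74 %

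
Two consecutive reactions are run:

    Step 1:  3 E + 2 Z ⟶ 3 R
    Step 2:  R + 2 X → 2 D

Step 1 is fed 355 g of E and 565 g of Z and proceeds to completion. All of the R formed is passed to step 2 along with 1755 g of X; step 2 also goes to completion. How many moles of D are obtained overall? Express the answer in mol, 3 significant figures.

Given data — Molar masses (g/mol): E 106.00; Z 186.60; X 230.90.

6.70 mol

Step 1:
n(E) = 355.0 / 106.00 = 3.349 mol
n(Z) = 565.0 / 186.60 = 3.028 mol
n/ν for E = 3.349/3 = 1.116
n/ν for Z = 3.028/2 = 1.514
Smallest n/ν is E → limiting reagent.
n(R) produced = (3/3) × 3.349 = 3.349 mol
Step 2:
n(R) available = 3.349 mol
n(X) = 1755 / 230.90 = 7.601 mol
n/ν for R = 3.349/1 = 3.349
n/ν for X = 7.601/2 = 3.801
Smallest n/ν is R → limiting reagent.
n(D) = (2/1) × 3.349 = 6.698 mol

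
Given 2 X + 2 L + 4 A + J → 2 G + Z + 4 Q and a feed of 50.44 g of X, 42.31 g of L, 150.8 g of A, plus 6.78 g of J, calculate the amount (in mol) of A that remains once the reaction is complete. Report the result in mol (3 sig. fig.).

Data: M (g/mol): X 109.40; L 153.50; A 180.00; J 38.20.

n(X) = 50.44 / 109.40 = 0.4611 mol
n(L) = 42.31 / 153.50 = 0.2756 mol
n(A) = 150.8 / 180.00 = 0.8378 mol
n(J) = 6.780 / 38.20 = 0.1775 mol
n/ν for X = 0.4611/2 = 0.2306
n/ν for L = 0.2756/2 = 0.1378
n/ν for A = 0.8378/4 = 0.2095
n/ν for J = 0.1775/1 = 0.1775
Smallest n/ν is L → limiting reagent.
A consumed = (4/2) × 0.2756 = 0.5512 mol
A remaining = 0.8378 − 0.5512 = 0.2866 mol

0.287 mol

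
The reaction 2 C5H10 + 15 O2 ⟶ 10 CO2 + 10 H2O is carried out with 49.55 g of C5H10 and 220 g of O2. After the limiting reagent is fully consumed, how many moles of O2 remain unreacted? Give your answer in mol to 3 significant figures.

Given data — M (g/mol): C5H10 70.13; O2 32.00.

1.58 mol

n(C5H10) = 49.55 / 70.13 = 0.7065 mol
n(O2) = 220.0 / 32.00 = 6.875 mol
n/ν for C5H10 = 0.7065/2 = 0.3533
n/ν for O2 = 6.875/15 = 0.4583
Smallest n/ν is C5H10 → limiting reagent.
O2 consumed = (15/2) × 0.7065 = 5.299 mol
O2 remaining = 6.875 − 5.299 = 1.576 mol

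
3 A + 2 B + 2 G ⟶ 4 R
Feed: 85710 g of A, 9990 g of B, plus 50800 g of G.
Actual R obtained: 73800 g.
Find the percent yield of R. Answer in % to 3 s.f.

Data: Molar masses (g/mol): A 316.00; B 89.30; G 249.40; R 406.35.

n(A) = 85710 / 316.00 = 271.2 mol
n(B) = 9990 / 89.30 = 111.9 mol
n(G) = 50800 / 249.40 = 203.7 mol
n/ν → A: 90.40, B: 55.95, G: 101.9; B is limiting.
theoretical n(R) = (4/2) × 111.9 = 223.8 mol → 90940 g
% yield = 73800 / 90940 × 100 = 81.15 %

81.2 %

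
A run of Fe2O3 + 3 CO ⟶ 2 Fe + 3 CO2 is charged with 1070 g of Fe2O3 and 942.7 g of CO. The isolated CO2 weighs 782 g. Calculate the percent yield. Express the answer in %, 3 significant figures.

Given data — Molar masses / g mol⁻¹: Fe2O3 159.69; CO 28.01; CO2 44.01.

n(Fe2O3) = 1070 / 159.69 = 6.700 mol
n(CO) = 942.7 / 28.01 = 33.66 mol
n/ν → Fe2O3: 6.700, CO: 11.22; Fe2O3 is limiting.
theoretical n(CO2) = (3/1) × 6.700 = 20.10 mol → 884.6 g
% yield = 782 / 884.6 × 100 = 88.40 %

88.4 %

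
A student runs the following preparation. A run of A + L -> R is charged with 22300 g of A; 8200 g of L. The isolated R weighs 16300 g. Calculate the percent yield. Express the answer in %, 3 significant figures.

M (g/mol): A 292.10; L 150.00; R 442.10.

67.4 %

n(A) = 22300 / 292.10 = 76.34 mol
n(L) = 8200 / 150.00 = 54.67 mol
n/ν for A = 76.34/1 = 76.34
n/ν for L = 54.67/1 = 54.67
Smallest n/ν is L → limiting reagent.
theoretical n(R) = (1/1) × 54.67 = 54.67 mol → 24170 g
% yield = 16300 / 24170 × 100 = 67.44 %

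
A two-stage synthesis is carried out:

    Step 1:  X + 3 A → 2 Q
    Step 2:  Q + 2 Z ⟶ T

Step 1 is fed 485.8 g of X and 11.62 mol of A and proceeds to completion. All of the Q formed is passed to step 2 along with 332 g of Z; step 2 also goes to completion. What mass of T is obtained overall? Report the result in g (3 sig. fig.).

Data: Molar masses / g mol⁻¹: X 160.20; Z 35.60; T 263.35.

Step 1:
n(X) = 485.8 / 160.20 = 3.032 mol
n(A) = 11.62 mol
n/ν for X = 3.032/1 = 3.032
n/ν for A = 11.62/3 = 3.873
Smallest n/ν is X → limiting reagent.
n(Q) produced = (2/1) × 3.032 = 6.064 mol
Step 2:
n(Q) available = 6.064 mol
n(Z) = 332.0 / 35.60 = 9.326 mol
n/ν for Q = 6.064/1 = 6.064
n/ν for Z = 9.326/2 = 4.663
Smallest n/ν is Z → limiting reagent.
n(T) = (1/2) × 9.326 = 4.663 mol
mass = 4.663 × 263.35 = 1228 g

1230 g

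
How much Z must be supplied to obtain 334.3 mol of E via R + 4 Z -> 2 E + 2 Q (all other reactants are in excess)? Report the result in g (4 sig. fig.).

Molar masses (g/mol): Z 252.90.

169100 g

n(E) = 334.3 mol
n(Z) = (4/2) × 334.3 = 668.6 mol
mass = 668.6 × 252.90 = 169100 g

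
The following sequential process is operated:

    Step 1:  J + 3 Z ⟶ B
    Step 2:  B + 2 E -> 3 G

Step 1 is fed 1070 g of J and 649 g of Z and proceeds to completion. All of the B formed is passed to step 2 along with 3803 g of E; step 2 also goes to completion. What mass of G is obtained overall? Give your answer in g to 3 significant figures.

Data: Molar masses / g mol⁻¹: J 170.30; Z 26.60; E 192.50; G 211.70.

Step 1:
n(J) = 1070 / 170.30 = 6.283 mol
n(Z) = 649.0 / 26.60 = 24.40 mol
n/ν for J = 6.283/1 = 6.283
n/ν for Z = 24.40/3 = 8.133
Smallest n/ν is J → limiting reagent.
n(B) produced = (1/1) × 6.283 = 6.283 mol
Step 2:
n(B) available = 6.283 mol
n(E) = 3803 / 192.50 = 19.76 mol
n/ν for B = 6.283/1 = 6.283
n/ν for E = 19.76/2 = 9.880
Smallest n/ν is B → limiting reagent.
n(G) = (3/1) × 6.283 = 18.85 mol
mass = 18.85 × 211.70 = 3991 g

3990 g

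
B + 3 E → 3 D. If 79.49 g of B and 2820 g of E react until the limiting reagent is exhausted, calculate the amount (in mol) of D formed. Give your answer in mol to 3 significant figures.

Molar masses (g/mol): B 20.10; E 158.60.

n(B) = 79.49 / 20.10 = 3.955 mol
n(E) = 2820 / 158.60 = 17.78 mol
n/ν for B = 3.955/1 = 3.955
n/ν for E = 17.78/3 = 5.927
Smallest n/ν is B → limiting reagent.
n(D) = (3/1) × 3.955 = 11.87 mol

11.9 mol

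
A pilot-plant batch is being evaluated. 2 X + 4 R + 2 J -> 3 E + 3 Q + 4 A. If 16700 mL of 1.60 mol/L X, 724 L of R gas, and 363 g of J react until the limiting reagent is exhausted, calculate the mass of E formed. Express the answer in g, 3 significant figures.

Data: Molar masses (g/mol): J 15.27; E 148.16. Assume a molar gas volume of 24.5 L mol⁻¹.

n(X) = 1.60 × 16700/1000 = 26.72 mol
n(R) = 724.0 / 24.5 = 29.55 mol
n(J) = 363.0 / 15.27 = 23.77 mol
n/ν → X: 13.36, R: 7.388, J: 11.89; R is limiting.
n(E) = (3/4) × 29.55 = 22.16 mol
mass = 22.16 × 148.16 = 3283 g

3280 g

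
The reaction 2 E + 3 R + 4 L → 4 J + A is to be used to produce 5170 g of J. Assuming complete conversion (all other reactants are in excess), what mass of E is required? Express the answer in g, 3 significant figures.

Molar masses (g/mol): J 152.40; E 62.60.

1060 g

n(J) = 5170 / 152.40 = 33.92 mol
n(E) = (2/4) × 33.92 = 16.96 mol
mass = 16.96 × 62.60 = 1062 g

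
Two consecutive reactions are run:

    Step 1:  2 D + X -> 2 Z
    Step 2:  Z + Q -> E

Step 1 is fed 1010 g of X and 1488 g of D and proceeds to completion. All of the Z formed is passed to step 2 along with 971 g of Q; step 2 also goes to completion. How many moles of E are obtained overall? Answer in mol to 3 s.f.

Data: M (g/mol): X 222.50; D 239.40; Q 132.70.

6.22 mol

Step 1:
n(X) = 1010 / 222.50 = 4.539 mol
n(D) = 1488 / 239.40 = 6.216 mol
n/ν for X = 4.539/1 = 4.539
n/ν for D = 6.216/2 = 3.108
Smallest n/ν is D → limiting reagent.
n(Z) produced = (2/2) × 6.216 = 6.216 mol
Step 2:
n(Z) available = 6.216 mol
n(Q) = 971.0 / 132.70 = 7.317 mol
n/ν for Z = 6.216/1 = 6.216
n/ν for Q = 7.317/1 = 7.317
Smallest n/ν is Z → limiting reagent.
n(E) = (1/1) × 6.216 = 6.216 mol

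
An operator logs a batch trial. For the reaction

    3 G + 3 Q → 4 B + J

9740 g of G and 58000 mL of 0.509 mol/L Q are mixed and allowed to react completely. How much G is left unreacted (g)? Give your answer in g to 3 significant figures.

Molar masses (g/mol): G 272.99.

n(G) = 9740 / 272.99 = 35.68 mol
n(Q) = 0.509 × 58000/1000 = 29.52 mol
n/ν for G = 35.68/3 = 11.89
n/ν for Q = 29.52/3 = 9.840
Smallest n/ν is Q → limiting reagent.
G consumed = (3/3) × 29.52 = 29.52 mol
G remaining = 35.68 − 29.52 = 6.160 mol
mass = 6.160 × 272.99 = 1682 g

1680 g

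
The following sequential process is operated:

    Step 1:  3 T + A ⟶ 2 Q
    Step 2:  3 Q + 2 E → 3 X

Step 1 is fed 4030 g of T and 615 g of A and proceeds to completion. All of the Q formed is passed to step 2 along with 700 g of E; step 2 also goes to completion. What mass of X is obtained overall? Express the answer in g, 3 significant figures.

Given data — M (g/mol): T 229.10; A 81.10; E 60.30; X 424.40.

Step 1:
n(T) = 4030 / 229.10 = 17.59 mol
n(A) = 615.0 / 81.10 = 7.583 mol
n/ν for T = 17.59/3 = 5.863
n/ν for A = 7.583/1 = 7.583
Smallest n/ν is T → limiting reagent.
n(Q) produced = (2/3) × 17.59 = 11.73 mol
Step 2:
n(Q) available = 11.73 mol
n(E) = 700.0 / 60.30 = 11.61 mol
n/ν for Q = 11.73/3 = 3.910
n/ν for E = 11.61/2 = 5.805
Smallest n/ν is Q → limiting reagent.
n(X) = (3/3) × 11.73 = 11.73 mol
mass = 11.73 × 424.40 = 4978 g

4980 g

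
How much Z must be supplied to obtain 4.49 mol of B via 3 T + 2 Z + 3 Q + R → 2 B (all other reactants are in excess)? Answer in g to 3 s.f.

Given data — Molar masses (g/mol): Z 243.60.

1090 g

n(B) = 4.490 mol
n(Z) = (2/2) × 4.490 = 4.490 mol
mass = 4.490 × 243.60 = 1094 g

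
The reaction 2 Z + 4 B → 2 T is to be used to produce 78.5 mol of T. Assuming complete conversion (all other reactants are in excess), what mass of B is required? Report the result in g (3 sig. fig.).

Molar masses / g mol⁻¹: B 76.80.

n(T) = 78.50 mol
n(B) = (4/2) × 78.50 = 157.0 mol
mass = 157.0 × 76.80 = 12060 g

12100 g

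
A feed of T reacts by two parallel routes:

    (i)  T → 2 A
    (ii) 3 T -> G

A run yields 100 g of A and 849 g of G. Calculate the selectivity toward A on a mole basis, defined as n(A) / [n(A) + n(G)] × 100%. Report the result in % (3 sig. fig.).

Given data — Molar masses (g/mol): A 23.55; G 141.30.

n(A) = 100 / 23.55 = 4.246 mol
n(G) = 849 / 141.30 = 6.008 mol
selectivity = 4.246/(4.246+6.008) × 100 = 41.41 %

41.4 %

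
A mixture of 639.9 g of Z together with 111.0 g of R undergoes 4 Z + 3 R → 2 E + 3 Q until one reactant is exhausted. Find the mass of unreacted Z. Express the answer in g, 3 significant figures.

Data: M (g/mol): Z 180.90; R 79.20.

302 g

n(Z) = 639.9 / 180.90 = 3.537 mol
n(R) = 111.0 / 79.20 = 1.402 mol
n/ν → Z: 0.8843, R: 0.4673; R is limiting.
Z consumed = (4/3) × 1.402 = 1.869 mol
Z remaining = 3.537 − 1.869 = 1.668 mol
mass = 1.668 × 180.90 = 301.7 g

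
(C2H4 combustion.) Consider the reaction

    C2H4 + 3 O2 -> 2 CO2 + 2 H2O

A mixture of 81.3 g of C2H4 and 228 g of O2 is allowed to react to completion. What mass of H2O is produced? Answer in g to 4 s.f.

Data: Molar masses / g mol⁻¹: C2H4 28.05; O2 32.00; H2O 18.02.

85.60 g

n(C2H4) = 81.30 / 28.05 = 2.898 mol
n(O2) = 228.0 / 32.00 = 7.125 mol
n/ν for C2H4 = 2.898/1 = 2.898
n/ν for O2 = 7.125/3 = 2.375
Smallest n/ν is O2 → limiting reagent.
n(H2O) = (2/3) × 7.125 = 4.750 mol
mass = 4.750 × 18.02 = 85.60 g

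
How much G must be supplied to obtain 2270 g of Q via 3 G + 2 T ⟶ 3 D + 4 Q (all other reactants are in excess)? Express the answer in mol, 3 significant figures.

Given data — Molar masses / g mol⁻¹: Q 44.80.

n(Q) = 2270 / 44.80 = 50.67 mol
n(G) = (3/4) × 50.67 = 38.00 mol

38.0 mol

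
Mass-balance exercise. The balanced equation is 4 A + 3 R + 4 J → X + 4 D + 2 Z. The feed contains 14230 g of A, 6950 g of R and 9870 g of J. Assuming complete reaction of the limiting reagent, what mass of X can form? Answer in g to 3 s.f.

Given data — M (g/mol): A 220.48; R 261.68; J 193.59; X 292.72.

2590 g

n(A) = 14230 / 220.48 = 64.54 mol
n(R) = 6950 / 261.68 = 26.56 mol
n(J) = 9870 / 193.59 = 50.98 mol
n/ν for A = 64.54/4 = 16.14
n/ν for R = 26.56/3 = 8.853
n/ν for J = 50.98/4 = 12.75
Smallest n/ν is R → limiting reagent.
n(X) = (1/3) × 26.56 = 8.853 mol
mass = 8.853 × 292.72 = 2591 g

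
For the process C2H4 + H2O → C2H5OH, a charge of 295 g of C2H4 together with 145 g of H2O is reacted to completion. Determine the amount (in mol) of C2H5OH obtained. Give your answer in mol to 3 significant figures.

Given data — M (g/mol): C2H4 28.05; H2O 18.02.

8.05 mol

n(C2H4) = 295.0 / 28.05 = 10.52 mol
n(H2O) = 145.0 / 18.02 = 8.047 mol
n/ν for C2H4 = 10.52/1 = 10.52
n/ν for H2O = 8.047/1 = 8.047
Smallest n/ν is H2O → limiting reagent.
n(C2H5OH) = (1/1) × 8.047 = 8.047 mol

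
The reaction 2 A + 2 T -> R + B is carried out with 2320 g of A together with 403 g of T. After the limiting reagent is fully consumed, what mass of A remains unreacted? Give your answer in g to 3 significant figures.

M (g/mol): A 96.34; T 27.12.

888 g

n(A) = 2320 / 96.34 = 24.08 mol
n(T) = 403.0 / 27.12 = 14.86 mol
n/ν for A = 24.08/2 = 12.04
n/ν for T = 14.86/2 = 7.430
Smallest n/ν is T → limiting reagent.
A consumed = (2/2) × 14.86 = 14.86 mol
A remaining = 24.08 − 14.86 = 9.220 mol
mass = 9.220 × 96.34 = 888.3 g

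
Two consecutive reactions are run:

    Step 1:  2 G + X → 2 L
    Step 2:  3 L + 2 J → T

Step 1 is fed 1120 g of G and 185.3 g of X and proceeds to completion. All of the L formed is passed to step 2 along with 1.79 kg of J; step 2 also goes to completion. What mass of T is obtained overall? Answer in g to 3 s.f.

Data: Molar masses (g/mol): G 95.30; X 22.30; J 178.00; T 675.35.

Step 1:
n(G) = 1120 / 95.30 = 11.75 mol
n(X) = 185.3 / 22.30 = 8.309 mol
n/ν for G = 11.75/2 = 5.875
n/ν for X = 8.309/1 = 8.309
Smallest n/ν is G → limiting reagent.
n(L) produced = (2/2) × 11.75 = 11.75 mol
Step 2:
n(L) available = 11.75 mol
n(J) = 1.790×1000 / 178.00 = 10.06 mol
n/ν for L = 11.75/3 = 3.917
n/ν for J = 10.06/2 = 5.030
Smallest n/ν is L → limiting reagent.
n(T) = (1/3) × 11.75 = 3.917 mol
mass = 3.917 × 675.35 = 2645 g

2650 g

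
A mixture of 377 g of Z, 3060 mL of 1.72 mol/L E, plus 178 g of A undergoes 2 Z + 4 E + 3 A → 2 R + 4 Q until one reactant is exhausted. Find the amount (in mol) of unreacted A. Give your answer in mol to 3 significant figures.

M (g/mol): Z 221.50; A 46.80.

n(Z) = 377.0 / 221.50 = 1.702 mol
n(E) = 1.72 × 3060/1000 = 5.263 mol
n(A) = 178.0 / 46.80 = 3.803 mol
n/ν for Z = 1.702/2 = 0.8510
n/ν for E = 5.263/4 = 1.316
n/ν for A = 3.803/3 = 1.268
Smallest n/ν is Z → limiting reagent.
A consumed = (3/2) × 1.702 = 2.553 mol
A remaining = 3.803 − 2.553 = 1.250 mol

1.25 mol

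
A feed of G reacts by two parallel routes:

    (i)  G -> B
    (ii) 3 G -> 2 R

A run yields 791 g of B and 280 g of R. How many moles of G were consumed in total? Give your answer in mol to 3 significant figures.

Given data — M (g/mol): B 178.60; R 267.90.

n(B) = 791 / 178.60 = 4.429 mol
n(R) = 280 / 267.90 = 1.045 mol
n(G) via (i) = (1/1)×4.429 = 4.429 mol
n(G) via (ii) = (3/2)×1.045 = 1.568 mol
total n(G) = 4.429 + 1.568 = 5.997 mol

6.00 mol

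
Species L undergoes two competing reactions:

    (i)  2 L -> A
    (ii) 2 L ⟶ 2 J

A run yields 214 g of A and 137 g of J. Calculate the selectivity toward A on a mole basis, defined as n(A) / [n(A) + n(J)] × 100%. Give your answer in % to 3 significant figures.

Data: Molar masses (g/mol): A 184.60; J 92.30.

n(A) = 214 / 184.60 = 1.159 mol
n(J) = 137 / 92.30 = 1.484 mol
selectivity = 1.159/(1.159+1.484) × 100 = 43.85 %

43.9 %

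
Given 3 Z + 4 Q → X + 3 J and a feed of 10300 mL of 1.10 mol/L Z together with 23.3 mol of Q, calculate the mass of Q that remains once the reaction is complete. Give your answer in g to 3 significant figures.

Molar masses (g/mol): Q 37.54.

n(Z) = 1.10 × 10300/1000 = 11.33 mol
n(Q) = 23.30 mol
n/ν → Z: 3.777, Q: 5.825; Z is limiting.
Q consumed = (4/3) × 11.33 = 15.11 mol
Q remaining = 23.30 − 15.11 = 8.190 mol
mass = 8.190 × 37.54 = 307.5 g

308 g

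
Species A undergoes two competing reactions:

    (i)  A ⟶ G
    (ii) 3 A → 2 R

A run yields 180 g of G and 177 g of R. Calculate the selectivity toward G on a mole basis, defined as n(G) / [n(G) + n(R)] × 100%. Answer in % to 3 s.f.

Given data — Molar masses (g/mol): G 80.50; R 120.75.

n(G) = 180 / 80.50 = 2.236 mol
n(R) = 177 / 120.75 = 1.466 mol
selectivity = 2.236/(2.236+1.466) × 100 = 60.40 %

60.4 %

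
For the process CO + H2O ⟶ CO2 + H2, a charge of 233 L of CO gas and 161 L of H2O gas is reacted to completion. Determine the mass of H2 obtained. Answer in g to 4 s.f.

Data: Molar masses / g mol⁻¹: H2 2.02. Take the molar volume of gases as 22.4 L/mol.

14.52 g

n(CO) = 233.0 / 22.4 = 10.40 mol
n(H2O) = 161.0 / 22.4 = 7.188 mol
n/ν for CO = 10.40/1 = 10.40
n/ν for H2O = 7.188/1 = 7.188
Smallest n/ν is H2O → limiting reagent.
n(H2) = (1/1) × 7.188 = 7.188 mol
mass = 7.188 × 2.02 = 14.52 g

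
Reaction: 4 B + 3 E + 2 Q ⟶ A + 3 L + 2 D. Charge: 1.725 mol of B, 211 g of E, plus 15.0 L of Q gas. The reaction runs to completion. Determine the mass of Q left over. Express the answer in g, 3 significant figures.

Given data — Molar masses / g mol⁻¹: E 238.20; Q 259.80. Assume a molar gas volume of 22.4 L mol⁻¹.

n(B) = 1.725 mol
n(E) = 211.0 / 238.20 = 0.8858 mol
n(Q) = 15.00 / 22.4 = 0.6696 mol
n/ν for B = 1.725/4 = 0.4313
n/ν for E = 0.8858/3 = 0.2953
n/ν for Q = 0.6696/2 = 0.3348
Smallest n/ν is E → limiting reagent.
Q consumed = (2/3) × 0.8858 = 0.5905 mol
Q remaining = 0.6696 − 0.5905 = 0.07910 mol
mass = 0.07910 × 259.80 = 20.55 g

20.6 g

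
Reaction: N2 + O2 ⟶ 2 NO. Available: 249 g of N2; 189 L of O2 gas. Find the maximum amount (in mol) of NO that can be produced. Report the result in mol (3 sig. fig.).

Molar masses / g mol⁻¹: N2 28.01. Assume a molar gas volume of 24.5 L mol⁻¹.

15.4 mol

n(N2) = 249.0 / 28.01 = 8.890 mol
n(O2) = 189.0 / 24.5 = 7.714 mol
n/ν → N2: 8.890, O2: 7.714; O2 is limiting.
n(NO) = (2/1) × 7.714 = 15.43 mol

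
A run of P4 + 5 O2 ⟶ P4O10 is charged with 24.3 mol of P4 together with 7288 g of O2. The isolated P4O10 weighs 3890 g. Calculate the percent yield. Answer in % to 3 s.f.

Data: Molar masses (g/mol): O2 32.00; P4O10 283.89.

n(P4) = 24.30 mol
n(O2) = 7288 / 32.00 = 227.8 mol
n/ν for P4 = 24.30/1 = 24.30
n/ν for O2 = 227.8/5 = 45.56
Smallest n/ν is P4 → limiting reagent.
theoretical n(P4O10) = (1/1) × 24.30 = 24.30 mol → 6899 g
% yield = 3890 / 6899 × 100 = 56.38 %

56.4 %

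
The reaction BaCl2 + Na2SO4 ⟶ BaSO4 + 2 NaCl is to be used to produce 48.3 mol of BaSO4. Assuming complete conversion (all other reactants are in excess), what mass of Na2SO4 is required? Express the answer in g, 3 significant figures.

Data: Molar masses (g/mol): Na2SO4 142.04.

n(BaSO4) = 48.30 mol
n(Na2SO4) = (1/1) × 48.30 = 48.30 mol
mass = 48.30 × 142.04 = 6861 g

6860 g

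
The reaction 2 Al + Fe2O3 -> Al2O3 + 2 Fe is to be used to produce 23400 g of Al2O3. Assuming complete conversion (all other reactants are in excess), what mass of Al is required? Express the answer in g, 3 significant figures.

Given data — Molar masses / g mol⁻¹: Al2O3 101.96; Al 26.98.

12400 g

n(Al2O3) = 23400 / 101.96 = 229.5 mol
n(Al) = (2/1) × 229.5 = 459.0 mol
mass = 459.0 × 26.98 = 12380 g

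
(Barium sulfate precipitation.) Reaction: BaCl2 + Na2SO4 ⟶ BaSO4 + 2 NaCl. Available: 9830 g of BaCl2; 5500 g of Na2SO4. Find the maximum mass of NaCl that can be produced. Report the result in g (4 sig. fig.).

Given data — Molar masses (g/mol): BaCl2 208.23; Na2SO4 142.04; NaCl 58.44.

4526 g

n(BaCl2) = 9830 / 208.23 = 47.21 mol
n(Na2SO4) = 5500 / 142.04 = 38.72 mol
n/ν → BaCl2: 47.21, Na2SO4: 38.72; Na2SO4 is limiting.
n(NaCl) = (2/1) × 38.72 = 77.44 mol
mass = 77.44 × 58.44 = 4526 g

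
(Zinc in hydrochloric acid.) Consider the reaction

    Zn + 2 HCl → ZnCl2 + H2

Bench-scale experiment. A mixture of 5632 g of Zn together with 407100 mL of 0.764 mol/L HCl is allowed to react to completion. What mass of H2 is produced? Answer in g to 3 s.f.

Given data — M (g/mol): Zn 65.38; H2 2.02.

n(Zn) = 5632 / 65.38 = 86.14 mol
n(HCl) = 0.764 × 407100/1000 = 311.0 mol
n/ν → Zn: 86.14, HCl: 155.5; Zn is limiting.
n(H2) = (1/1) × 86.14 = 86.14 mol
mass = 86.14 × 2.02 = 174.0 g

174 g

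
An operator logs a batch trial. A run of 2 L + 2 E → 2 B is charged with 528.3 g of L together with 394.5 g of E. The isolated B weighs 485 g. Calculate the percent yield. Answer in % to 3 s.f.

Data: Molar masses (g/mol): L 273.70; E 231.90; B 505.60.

56.4 %

n(L) = 528.3 / 273.70 = 1.930 mol
n(E) = 394.5 / 231.90 = 1.701 mol
n/ν for L = 1.930/2 = 0.9650
n/ν for E = 1.701/2 = 0.8505
Smallest n/ν is E → limiting reagent.
theoretical n(B) = (2/2) × 1.701 = 1.701 mol → 860.0 g
% yield = 485 / 860.0 × 100 = 56.40 %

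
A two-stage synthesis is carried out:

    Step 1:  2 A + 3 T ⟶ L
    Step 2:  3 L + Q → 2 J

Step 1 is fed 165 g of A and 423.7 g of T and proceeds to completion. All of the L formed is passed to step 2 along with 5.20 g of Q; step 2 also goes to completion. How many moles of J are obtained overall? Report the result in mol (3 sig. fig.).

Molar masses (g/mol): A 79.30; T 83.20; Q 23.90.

Step 1:
n(A) = 165.0 / 79.30 = 2.081 mol
n(T) = 423.7 / 83.20 = 5.093 mol
n/ν for A = 2.081/2 = 1.041
n/ν for T = 5.093/3 = 1.698
Smallest n/ν is A → limiting reagent.
n(L) produced = (1/2) × 2.081 = 1.041 mol
Step 2:
n(L) available = 1.041 mol
n(Q) = 5.200 / 23.90 = 0.2176 mol
n/ν for L = 1.041/3 = 0.3470
n/ν for Q = 0.2176/1 = 0.2176
Smallest n/ν is Q → limiting reagent.
n(J) = (2/1) × 0.2176 = 0.4352 mol

0.435 mol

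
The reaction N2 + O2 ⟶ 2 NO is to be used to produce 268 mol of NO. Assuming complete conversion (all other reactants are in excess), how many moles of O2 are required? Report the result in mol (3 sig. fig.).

n(NO) = 268.0 mol
n(O2) = (1/2) × 268.0 = 134.0 mol

134 mol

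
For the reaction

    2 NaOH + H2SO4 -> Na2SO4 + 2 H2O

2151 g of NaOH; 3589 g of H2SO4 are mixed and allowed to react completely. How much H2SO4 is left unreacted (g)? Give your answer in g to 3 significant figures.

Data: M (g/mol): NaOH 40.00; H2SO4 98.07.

952 g

n(NaOH) = 2151 / 40.00 = 53.78 mol
n(H2SO4) = 3589 / 98.07 = 36.60 mol
n/ν → NaOH: 26.89, H2SO4: 36.60; NaOH is limiting.
H2SO4 consumed = (1/2) × 53.78 = 26.89 mol
H2SO4 remaining = 36.60 − 26.89 = 9.710 mol
mass = 9.710 × 98.07 = 952.3 g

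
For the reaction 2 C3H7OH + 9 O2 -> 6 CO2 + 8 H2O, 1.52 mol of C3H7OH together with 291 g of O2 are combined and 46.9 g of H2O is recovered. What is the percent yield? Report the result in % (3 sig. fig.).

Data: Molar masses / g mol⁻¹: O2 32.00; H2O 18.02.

42.8 %

n(C3H7OH) = 1.520 mol
n(O2) = 291.0 / 32.00 = 9.094 mol
n/ν for C3H7OH = 1.520/2 = 0.7600
n/ν for O2 = 9.094/9 = 1.010
Smallest n/ν is C3H7OH → limiting reagent.
theoretical n(H2O) = (8/2) × 1.520 = 6.080 mol → 109.6 g
% yield = 46.9 / 109.6 × 100 = 42.79 %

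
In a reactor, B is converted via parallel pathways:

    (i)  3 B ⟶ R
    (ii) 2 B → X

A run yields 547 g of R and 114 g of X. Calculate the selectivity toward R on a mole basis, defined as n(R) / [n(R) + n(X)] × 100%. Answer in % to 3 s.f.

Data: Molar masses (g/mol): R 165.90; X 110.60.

n(R) = 547 / 165.90 = 3.297 mol
n(X) = 114 / 110.60 = 1.031 mol
selectivity = 3.297/(3.297+1.031) × 100 = 76.18 %

76.2 %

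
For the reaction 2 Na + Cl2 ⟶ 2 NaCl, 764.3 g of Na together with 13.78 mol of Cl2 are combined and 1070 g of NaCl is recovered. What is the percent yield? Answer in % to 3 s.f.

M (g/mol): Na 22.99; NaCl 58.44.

66.4 %

n(Na) = 764.3 / 22.99 = 33.24 mol
n(Cl2) = 13.78 mol
n/ν for Na = 33.24/2 = 16.62
n/ν for Cl2 = 13.78/1 = 13.78
Smallest n/ν is Cl2 → limiting reagent.
theoretical n(NaCl) = (2/1) × 13.78 = 27.56 mol → 1611 g
% yield = 1070 / 1611 × 100 = 66.42 %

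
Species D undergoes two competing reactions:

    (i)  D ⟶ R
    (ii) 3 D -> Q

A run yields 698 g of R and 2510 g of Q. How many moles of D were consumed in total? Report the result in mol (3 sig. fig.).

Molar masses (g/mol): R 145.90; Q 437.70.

n(R) = 698 / 145.90 = 4.784 mol
n(Q) = 2510 / 437.70 = 5.735 mol
n(D) via (i) = (1/1)×4.784 = 4.784 mol
n(D) via (ii) = (3/1)×5.735 = 17.21 mol
total n(D) = 4.784 + 17.21 = 21.99 mol

22.0 mol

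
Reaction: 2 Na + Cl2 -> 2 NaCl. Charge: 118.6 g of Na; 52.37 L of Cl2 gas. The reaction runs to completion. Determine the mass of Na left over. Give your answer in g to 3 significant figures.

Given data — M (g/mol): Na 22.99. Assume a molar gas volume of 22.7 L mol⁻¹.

12.5 g

n(Na) = 118.6 / 22.99 = 5.159 mol
n(Cl2) = 52.37 / 22.7 = 2.307 mol
n/ν for Na = 5.159/2 = 2.580
n/ν for Cl2 = 2.307/1 = 2.307
Smallest n/ν is Cl2 → limiting reagent.
Na consumed = (2/1) × 2.307 = 4.614 mol
Na remaining = 5.159 − 4.614 = 0.5450 mol
mass = 0.5450 × 22.99 = 12.53 g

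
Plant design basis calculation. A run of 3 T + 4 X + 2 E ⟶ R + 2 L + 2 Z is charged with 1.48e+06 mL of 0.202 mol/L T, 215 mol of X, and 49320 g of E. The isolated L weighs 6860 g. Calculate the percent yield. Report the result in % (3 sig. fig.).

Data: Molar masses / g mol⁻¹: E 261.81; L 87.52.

n(T) = 0.202 × 1.48e+06/1000 = 299.0 mol
n(X) = 215.0 mol
n(E) = 49320 / 261.81 = 188.4 mol
n/ν for T = 299.0/3 = 99.67
n/ν for X = 215.0/4 = 53.75
n/ν for E = 188.4/2 = 94.20
Smallest n/ν is X → limiting reagent.
theoretical n(L) = (2/4) × 215.0 = 107.5 mol → 9408 g
% yield = 6860 / 9408 × 100 = 72.92 %

72.9 %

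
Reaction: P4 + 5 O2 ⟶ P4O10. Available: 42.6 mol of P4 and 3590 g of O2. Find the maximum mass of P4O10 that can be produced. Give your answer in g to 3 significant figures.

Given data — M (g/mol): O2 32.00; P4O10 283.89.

n(P4) = 42.60 mol
n(O2) = 3590 / 32.00 = 112.2 mol
n/ν for P4 = 42.60/1 = 42.60
n/ν for O2 = 112.2/5 = 22.44
Smallest n/ν is O2 → limiting reagent.
n(P4O10) = (1/5) × 112.2 = 22.44 mol
mass = 22.44 × 283.89 = 6370 g

6370 g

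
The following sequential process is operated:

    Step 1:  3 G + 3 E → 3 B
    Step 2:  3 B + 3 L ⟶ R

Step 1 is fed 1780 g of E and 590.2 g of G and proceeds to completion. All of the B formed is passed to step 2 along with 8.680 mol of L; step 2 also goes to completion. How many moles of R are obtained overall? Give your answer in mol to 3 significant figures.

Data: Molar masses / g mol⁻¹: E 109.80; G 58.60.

2.89 mol

Step 1:
n(E) = 1780 / 109.80 = 16.21 mol
n(G) = 590.2 / 58.60 = 10.07 mol
n/ν for E = 16.21/3 = 5.403
n/ν for G = 10.07/3 = 3.357
Smallest n/ν is G → limiting reagent.
n(B) produced = (3/3) × 10.07 = 10.07 mol
Step 2:
n(B) available = 10.07 mol
n(L) = 8.680 mol
n/ν for B = 10.07/3 = 3.357
n/ν for L = 8.680/3 = 2.893
Smallest n/ν is L → limiting reagent.
n(R) = (1/3) × 8.680 = 2.893 mol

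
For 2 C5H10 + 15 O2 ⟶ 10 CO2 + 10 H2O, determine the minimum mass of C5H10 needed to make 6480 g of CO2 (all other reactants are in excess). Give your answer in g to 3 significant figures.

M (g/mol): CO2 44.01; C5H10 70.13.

n(CO2) = 6480 / 44.01 = 147.2 mol
n(C5H10) = (2/10) × 147.2 = 29.44 mol
mass = 29.44 × 70.13 = 2065 g

2070 g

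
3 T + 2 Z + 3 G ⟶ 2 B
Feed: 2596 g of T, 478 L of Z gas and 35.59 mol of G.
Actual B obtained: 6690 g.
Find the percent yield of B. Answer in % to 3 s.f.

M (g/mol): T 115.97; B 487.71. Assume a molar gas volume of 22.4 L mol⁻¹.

91.9 %

n(T) = 2596 / 115.97 = 22.39 mol
n(Z) = 478.0 / 22.4 = 21.34 mol
n(G) = 35.59 mol
n/ν for T = 22.39/3 = 7.463
n/ν for Z = 21.34/2 = 10.67
n/ν for G = 35.59/3 = 11.86
Smallest n/ν is T → limiting reagent.
theoretical n(B) = (2/3) × 22.39 = 14.93 mol → 7282 g
% yield = 6690 / 7282 × 100 = 91.87 %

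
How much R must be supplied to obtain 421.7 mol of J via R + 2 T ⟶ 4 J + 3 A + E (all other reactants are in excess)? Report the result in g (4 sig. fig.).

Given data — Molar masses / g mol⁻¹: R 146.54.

15450 g

n(J) = 421.7 mol
n(R) = (1/4) × 421.7 = 105.4 mol
mass = 105.4 × 146.54 = 15450 g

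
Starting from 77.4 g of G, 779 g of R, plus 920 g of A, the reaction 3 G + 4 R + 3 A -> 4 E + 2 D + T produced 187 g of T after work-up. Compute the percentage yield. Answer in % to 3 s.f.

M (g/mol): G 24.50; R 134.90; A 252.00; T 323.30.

54.9 %

n(G) = 77.40 / 24.50 = 3.159 mol
n(R) = 779.0 / 134.90 = 5.775 mol
n(A) = 920.0 / 252.00 = 3.651 mol
n/ν for G = 3.159/3 = 1.053
n/ν for R = 5.775/4 = 1.444
n/ν for A = 3.651/3 = 1.217
Smallest n/ν is G → limiting reagent.
theoretical n(T) = (1/3) × 3.159 = 1.053 mol → 340.4 g
% yield = 187 / 340.4 × 100 = 54.94 %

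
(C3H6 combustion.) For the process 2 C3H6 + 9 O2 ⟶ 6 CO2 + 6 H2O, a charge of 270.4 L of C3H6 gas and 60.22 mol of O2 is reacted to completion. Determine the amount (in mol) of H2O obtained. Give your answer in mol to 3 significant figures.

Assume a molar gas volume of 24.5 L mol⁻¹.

n(C3H6) = 270.4 / 24.5 = 11.04 mol
n(O2) = 60.22 mol
n/ν for C3H6 = 11.04/2 = 5.520
n/ν for O2 = 60.22/9 = 6.691
Smallest n/ν is C3H6 → limiting reagent.
n(H2O) = (6/2) × 11.04 = 33.12 mol

33.1 mol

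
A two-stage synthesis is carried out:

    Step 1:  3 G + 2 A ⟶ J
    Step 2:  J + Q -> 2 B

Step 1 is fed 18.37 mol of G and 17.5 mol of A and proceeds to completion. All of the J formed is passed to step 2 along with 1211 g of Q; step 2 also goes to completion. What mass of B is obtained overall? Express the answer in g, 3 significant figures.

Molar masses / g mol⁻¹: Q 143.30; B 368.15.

4510 g

Step 1:
n(G) = 18.37 mol
n(A) = 17.50 mol
n/ν → G: 6.123, A: 8.750; G is limiting.
n(J) produced = (1/3) × 18.37 = 6.123 mol
Step 2:
n(J) available = 6.123 mol
n(Q) = 1211 / 143.30 = 8.451 mol
n/ν → J: 6.123, Q: 8.451; J is limiting.
n(B) = (2/1) × 6.123 = 12.25 mol
mass = 12.25 × 368.15 = 4510 g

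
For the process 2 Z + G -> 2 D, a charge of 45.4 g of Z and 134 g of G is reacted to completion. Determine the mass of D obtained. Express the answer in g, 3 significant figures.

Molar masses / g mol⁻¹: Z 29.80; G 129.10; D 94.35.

n(Z) = 45.40 / 29.80 = 1.523 mol
n(G) = 134.0 / 129.10 = 1.038 mol
n/ν → Z: 0.7615, G: 1.038; Z is limiting.
n(D) = (2/2) × 1.523 = 1.523 mol
mass = 1.523 × 94.35 = 143.7 g

144 g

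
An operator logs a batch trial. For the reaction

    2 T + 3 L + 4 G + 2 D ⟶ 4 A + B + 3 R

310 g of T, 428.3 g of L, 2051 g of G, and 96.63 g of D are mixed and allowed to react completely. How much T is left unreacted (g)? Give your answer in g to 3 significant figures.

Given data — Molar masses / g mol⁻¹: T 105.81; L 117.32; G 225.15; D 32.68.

n(T) = 310.0 / 105.81 = 2.930 mol
n(L) = 428.3 / 117.32 = 3.651 mol
n(G) = 2051 / 225.15 = 9.109 mol
n(D) = 96.63 / 32.68 = 2.957 mol
n/ν for T = 2.930/2 = 1.465
n/ν for L = 3.651/3 = 1.217
n/ν for G = 9.109/4 = 2.277
n/ν for D = 2.957/2 = 1.479
Smallest n/ν is L → limiting reagent.
T consumed = (2/3) × 3.651 = 2.434 mol
T remaining = 2.930 − 2.434 = 0.4960 mol
mass = 0.4960 × 105.81 = 52.48 g

52.5 g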